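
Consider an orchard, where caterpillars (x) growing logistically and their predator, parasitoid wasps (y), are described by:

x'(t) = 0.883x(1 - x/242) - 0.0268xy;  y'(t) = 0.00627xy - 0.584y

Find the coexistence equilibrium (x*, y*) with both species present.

x* ≈ 93.1, y* ≈ 20.3

From dy/dt = 0 with y > 0: 0.00627x* = 0.584, so x* = 93.1.
Substitute into dx/dt = 0: 0.883(1 - 93.1/242) = 0.0268y*.
The bracket is 0.615, giving y* = 0.543/0.0268 = 20.3.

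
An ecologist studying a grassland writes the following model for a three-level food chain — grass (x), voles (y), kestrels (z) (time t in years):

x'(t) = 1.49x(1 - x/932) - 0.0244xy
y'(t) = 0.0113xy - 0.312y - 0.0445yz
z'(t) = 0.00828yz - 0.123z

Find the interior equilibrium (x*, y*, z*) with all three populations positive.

From dz/dt = 0: 0.00828y* = 0.123, so y* = 14.9.
From dx/dt = 0: 1.49(1 - x*/932) = 0.0244·14.9, giving x* = 932·(1 - 0.243) = 705.
From dy/dt = 0: 0.0113·705 - 0.312 = 0.0445z*, so z* = 7.66/0.0445 = 172.

x* ≈ 705, y* ≈ 14.9, z* ≈ 172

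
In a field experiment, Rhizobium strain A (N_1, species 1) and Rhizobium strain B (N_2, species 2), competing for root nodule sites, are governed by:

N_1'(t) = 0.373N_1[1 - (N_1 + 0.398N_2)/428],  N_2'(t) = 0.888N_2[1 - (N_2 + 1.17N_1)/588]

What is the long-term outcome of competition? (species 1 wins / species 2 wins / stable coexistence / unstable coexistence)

Compare the nullcline intercepts: K1/α12 = 428/0.398 = 1080 > K2 = 588; K2/α21 = 588/1.17 = 503 > K1 = 428.
Since both inequalities hold, each species can invade when rare, so the interior equilibrium is stable.

stable coexistence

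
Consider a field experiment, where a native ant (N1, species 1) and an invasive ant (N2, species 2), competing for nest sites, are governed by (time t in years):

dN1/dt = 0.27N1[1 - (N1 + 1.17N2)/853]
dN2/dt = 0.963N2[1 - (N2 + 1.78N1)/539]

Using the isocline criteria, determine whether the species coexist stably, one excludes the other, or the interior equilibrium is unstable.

Compare the nullcline intercepts: K1/α12 = 853/1.17 = 729 > K2 = 539; K2/α21 = 539/1.78 = 303 < K1 = 853.
Since the inequalities point opposite ways, species 1 can invade but species 2 cannot.

species 1 excludes species 2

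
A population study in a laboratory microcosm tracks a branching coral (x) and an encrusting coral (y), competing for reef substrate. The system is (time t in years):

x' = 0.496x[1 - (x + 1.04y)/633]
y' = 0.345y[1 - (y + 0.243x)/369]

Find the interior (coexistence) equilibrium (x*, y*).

x* ≈ 334, y* ≈ 288

Setting both brackets to zero gives the nullclines x + 1.04y = 633 and 0.243x + y = 369.
Substituting y = 369 - 0.243x into the first: x(1 - 1.04·0.243) = 633 - 1.04·369.
So x* = 249/0.747 = 334, and then y* = 369 - 0.243·334 = 288.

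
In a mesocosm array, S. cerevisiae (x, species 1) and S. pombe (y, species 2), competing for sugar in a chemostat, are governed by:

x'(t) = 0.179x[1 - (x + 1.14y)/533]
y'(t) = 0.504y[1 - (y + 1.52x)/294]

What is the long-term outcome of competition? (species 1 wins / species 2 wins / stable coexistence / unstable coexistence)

Compare the nullcline intercepts: K1/α12 = 533/1.14 = 468 > K2 = 294; K2/α21 = 294/1.52 = 193 < K1 = 533.
Since the inequalities point opposite ways, species 1 can invade but species 2 cannot.

species 1 excludes species 2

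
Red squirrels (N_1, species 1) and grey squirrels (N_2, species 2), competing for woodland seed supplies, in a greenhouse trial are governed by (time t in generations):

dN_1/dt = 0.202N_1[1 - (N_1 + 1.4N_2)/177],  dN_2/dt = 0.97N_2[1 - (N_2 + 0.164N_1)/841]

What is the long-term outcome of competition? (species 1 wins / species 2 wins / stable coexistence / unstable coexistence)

Compare the nullcline intercepts: K1/α12 = 177/1.4 = 126 < K2 = 841; K2/α21 = 841/0.164 = 5130 > K1 = 177.
Since the inequalities point opposite ways, species 2 can invade but species 1 cannot.

species 2 excludes species 1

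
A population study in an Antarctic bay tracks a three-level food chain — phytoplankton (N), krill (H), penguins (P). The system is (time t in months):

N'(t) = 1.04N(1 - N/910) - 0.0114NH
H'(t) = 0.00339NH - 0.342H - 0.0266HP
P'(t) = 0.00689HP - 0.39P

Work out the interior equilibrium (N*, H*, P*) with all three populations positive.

From dP/dt = 0: 0.00689H* = 0.39, so H* = 56.6.
From dN/dt = 0: 1.04(1 - N*/910) = 0.0114·56.6, giving N* = 910·(1 - 0.62) = 345.
From dH/dt = 0: 0.00339·345 - 0.342 = 0.0266P*, so P* = 0.829/0.0266 = 31.2.

N* ≈ 345, H* ≈ 56.6, P* ≈ 31.2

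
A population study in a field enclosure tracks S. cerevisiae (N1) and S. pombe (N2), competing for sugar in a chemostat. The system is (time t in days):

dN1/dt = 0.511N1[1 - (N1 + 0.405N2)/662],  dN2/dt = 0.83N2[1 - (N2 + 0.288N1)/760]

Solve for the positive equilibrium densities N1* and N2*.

Setting both brackets to zero gives the nullclines N1 + 0.405N2 = 662 and 0.288N1 + N2 = 760.
Substituting N2 = 760 - 0.288N1 into the first: N1(1 - 0.405·0.288) = 662 - 0.405·760.
So N1* = 354/0.883 = 401, and then N2* = 760 - 0.288·401 = 645.

N1* ≈ 401, N2* ≈ 645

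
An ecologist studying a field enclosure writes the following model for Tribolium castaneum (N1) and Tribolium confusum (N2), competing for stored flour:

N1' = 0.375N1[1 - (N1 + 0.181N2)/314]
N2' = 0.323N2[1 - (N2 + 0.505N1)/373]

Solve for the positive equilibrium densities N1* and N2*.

Setting both brackets to zero gives the nullclines N1 + 0.181N2 = 314 and 0.505N1 + N2 = 373.
Substituting N2 = 373 - 0.505N1 into the first: N1(1 - 0.181·0.505) = 314 - 0.181·373.
So N1* = 246/0.909 = 271, and then N2* = 373 - 0.505·271 = 236.

N1* ≈ 271, N2* ≈ 236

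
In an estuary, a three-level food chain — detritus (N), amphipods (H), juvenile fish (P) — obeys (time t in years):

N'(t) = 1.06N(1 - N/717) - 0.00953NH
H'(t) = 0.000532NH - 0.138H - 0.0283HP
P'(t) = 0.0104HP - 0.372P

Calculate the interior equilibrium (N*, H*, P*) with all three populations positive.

N* ≈ 486, H* ≈ 35.8, P* ≈ 4.27

From dP/dt = 0: 0.0104H* = 0.372, so H* = 35.8.
From dN/dt = 0: 1.06(1 - N*/717) = 0.00953·35.8, giving N* = 717·(1 - 0.322) = 486.
From dH/dt = 0: 0.000532·486 - 0.138 = 0.0283P*, so P* = 0.121/0.0283 = 4.27.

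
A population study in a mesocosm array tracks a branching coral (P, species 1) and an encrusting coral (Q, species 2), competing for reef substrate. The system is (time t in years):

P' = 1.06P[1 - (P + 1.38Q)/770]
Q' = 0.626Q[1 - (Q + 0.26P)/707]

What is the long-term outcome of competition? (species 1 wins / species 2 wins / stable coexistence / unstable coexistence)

species 2 excludes species 1

Compare the nullcline intercepts: K1/α12 = 770/1.38 = 558 < K2 = 707; K2/α21 = 707/0.26 = 2720 > K1 = 770.
Since the inequalities point opposite ways, species 2 can invade but species 1 cannot.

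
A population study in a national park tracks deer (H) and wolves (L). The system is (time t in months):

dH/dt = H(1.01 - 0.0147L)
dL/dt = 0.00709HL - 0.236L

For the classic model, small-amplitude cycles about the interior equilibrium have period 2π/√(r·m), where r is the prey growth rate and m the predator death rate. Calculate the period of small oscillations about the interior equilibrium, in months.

T ≈ 12.9 months

Here r = 1.01 and m = 0.236, so r·m = 0.238.
ω = √0.238 = 0.488 per month, hence T = 2π/ω ≈ 12.9 months.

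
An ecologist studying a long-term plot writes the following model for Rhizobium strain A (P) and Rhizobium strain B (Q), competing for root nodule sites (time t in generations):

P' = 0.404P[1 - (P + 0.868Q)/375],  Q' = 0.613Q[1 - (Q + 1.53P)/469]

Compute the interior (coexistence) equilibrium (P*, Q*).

P* ≈ 97.8, Q* ≈ 319

Setting both brackets to zero gives the nullclines P + 0.868Q = 375 and 1.53P + Q = 469.
Substituting Q = 469 - 1.53P into the first: P(1 - 0.868·1.53) = 375 - 0.868·469.
So P* = -32.1/-0.328 = 97.8, and then Q* = 469 - 1.53·97.8 = 319.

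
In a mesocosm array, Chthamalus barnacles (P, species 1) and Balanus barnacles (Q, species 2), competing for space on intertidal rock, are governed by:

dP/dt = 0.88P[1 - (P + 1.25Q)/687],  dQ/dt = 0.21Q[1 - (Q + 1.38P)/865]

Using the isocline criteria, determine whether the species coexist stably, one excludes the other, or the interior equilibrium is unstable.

unstable coexistence (outcome depends on initial conditions)

Compare the nullcline intercepts: K1/α12 = 687/1.25 = 550 < K2 = 865; K2/α21 = 865/1.38 = 627 < K1 = 687.
Since both are reversed, neither can invade when rare; the interior point is a saddle.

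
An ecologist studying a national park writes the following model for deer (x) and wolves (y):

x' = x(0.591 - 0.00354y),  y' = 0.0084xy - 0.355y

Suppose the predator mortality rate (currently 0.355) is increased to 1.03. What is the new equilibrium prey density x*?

x* ≈ 123

At the interior fixed point, setting dy/dt = 0 with y > 0 fixes x* = (predator death rate)/(xy coefficient) — independent of the other coefficients.
With the change, x* = 1.03/0.0084 = 123; it rises from 42.3.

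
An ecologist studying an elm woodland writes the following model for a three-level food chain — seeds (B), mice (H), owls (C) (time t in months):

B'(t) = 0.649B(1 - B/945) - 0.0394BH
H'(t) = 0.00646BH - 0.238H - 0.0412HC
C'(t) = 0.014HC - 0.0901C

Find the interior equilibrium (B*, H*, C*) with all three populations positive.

B* ≈ 576, H* ≈ 6.44, C* ≈ 84.5

From dC/dt = 0: 0.014H* = 0.0901, so H* = 6.44.
From dB/dt = 0: 0.649(1 - B*/945) = 0.0394·6.44, giving B* = 945·(1 - 0.391) = 576.
From dH/dt = 0: 0.00646·576 - 0.238 = 0.0412C*, so C* = 3.48/0.0412 = 84.5.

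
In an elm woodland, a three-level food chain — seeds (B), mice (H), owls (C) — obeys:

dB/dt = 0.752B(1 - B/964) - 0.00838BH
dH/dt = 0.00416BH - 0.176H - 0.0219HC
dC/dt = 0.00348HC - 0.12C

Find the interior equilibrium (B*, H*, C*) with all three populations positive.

B* ≈ 594, H* ≈ 34.5, C* ≈ 105

From dC/dt = 0: 0.00348H* = 0.12, so H* = 34.5.
From dB/dt = 0: 0.752(1 - B*/964) = 0.00838·34.5, giving B* = 964·(1 - 0.384) = 594.
From dH/dt = 0: 0.00416·594 - 0.176 = 0.0219C*, so C* = 2.29/0.0219 = 105.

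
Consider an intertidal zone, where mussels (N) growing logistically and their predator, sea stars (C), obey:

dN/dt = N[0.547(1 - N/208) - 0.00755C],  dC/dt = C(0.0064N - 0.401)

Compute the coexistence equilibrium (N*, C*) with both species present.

From dC/dt = 0 with C > 0: 0.0064N* = 0.401, so N* = 62.7.
Substitute into dN/dt = 0: 0.547(1 - 62.7/208) = 0.00755C*.
The bracket is 0.699, giving C* = 0.382/0.00755 = 50.6.

N* ≈ 62.7, C* ≈ 50.6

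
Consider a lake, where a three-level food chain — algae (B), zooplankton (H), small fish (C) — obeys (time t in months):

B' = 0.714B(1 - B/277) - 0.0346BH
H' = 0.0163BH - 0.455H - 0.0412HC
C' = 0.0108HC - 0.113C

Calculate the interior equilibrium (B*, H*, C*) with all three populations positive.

From dC/dt = 0: 0.0108H* = 0.113, so H* = 10.5.
From dB/dt = 0: 0.714(1 - B*/277) = 0.0346·10.5, giving B* = 277·(1 - 0.507) = 137.
From dH/dt = 0: 0.0163·137 - 0.455 = 0.0412C*, so C* = 1.77/0.0412 = 43.

B* ≈ 137, H* ≈ 10.5, C* ≈ 43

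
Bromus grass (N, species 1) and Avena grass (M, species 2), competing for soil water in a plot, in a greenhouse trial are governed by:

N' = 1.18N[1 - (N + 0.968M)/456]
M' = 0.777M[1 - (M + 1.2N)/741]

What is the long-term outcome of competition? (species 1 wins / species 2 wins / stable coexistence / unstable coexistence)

species 2 excludes species 1

Compare the nullcline intercepts: K1/α12 = 456/0.968 = 471 < K2 = 741; K2/α21 = 741/1.2 = 618 > K1 = 456.
Since the inequalities point opposite ways, species 2 can invade but species 1 cannot.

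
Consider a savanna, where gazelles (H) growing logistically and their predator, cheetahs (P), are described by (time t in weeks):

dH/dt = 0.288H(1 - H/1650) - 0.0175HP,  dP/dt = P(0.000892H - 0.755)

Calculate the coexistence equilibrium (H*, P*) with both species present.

H* ≈ 846, P* ≈ 8.02

From dP/dt = 0 with P > 0: 0.000892H* = 0.755, so H* = 846.
Substitute into dH/dt = 0: 0.288(1 - 846/1650) = 0.0175P*.
The bracket is 0.487, giving P* = 0.14/0.0175 = 8.02.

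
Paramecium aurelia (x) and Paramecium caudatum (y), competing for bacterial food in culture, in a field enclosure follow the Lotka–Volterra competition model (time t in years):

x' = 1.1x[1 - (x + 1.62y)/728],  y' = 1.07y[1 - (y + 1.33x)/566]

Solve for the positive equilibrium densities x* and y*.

x* ≈ 164, y* ≈ 348

Setting both brackets to zero gives the nullclines x + 1.62y = 728 and 1.33x + y = 566.
Substituting y = 566 - 1.33x into the first: x(1 - 1.62·1.33) = 728 - 1.62·566.
So x* = -189/-1.15 = 164, and then y* = 566 - 1.33·164 = 348.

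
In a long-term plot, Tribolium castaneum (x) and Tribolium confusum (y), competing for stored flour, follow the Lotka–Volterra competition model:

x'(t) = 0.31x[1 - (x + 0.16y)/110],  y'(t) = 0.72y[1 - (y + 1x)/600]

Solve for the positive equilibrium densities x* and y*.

x* ≈ 16.7, y* ≈ 583

Setting both brackets to zero gives the nullclines x + 0.16y = 110 and 1x + y = 600.
Substituting y = 600 - 1x into the first: x(1 - 0.16·1) = 110 - 0.16·600.
So x* = 14/0.84 = 16.7, and then y* = 600 - 1·16.7 = 583.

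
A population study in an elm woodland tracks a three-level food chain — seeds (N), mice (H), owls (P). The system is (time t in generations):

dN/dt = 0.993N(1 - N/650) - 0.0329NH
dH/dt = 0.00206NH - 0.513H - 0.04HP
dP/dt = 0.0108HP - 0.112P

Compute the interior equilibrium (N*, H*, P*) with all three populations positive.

N* ≈ 427, H* ≈ 10.4, P* ≈ 9.15

From dP/dt = 0: 0.0108H* = 0.112, so H* = 10.4.
From dN/dt = 0: 0.993(1 - N*/650) = 0.0329·10.4, giving N* = 650·(1 - 0.344) = 427.
From dH/dt = 0: 0.00206·427 - 0.513 = 0.04P*, so P* = 0.366/0.04 = 9.15.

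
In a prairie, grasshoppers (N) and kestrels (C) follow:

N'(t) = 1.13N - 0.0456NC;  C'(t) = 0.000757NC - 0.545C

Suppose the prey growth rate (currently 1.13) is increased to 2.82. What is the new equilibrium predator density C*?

C* ≈ 61.8

At the interior fixed point, setting dN/dt = 0 with N > 0 fixes C* = (prey growth rate)/(NC coefficient) — independent of the other coefficients.
With the change, C* = 2.82/0.0456 = 61.8; it rises from 24.8.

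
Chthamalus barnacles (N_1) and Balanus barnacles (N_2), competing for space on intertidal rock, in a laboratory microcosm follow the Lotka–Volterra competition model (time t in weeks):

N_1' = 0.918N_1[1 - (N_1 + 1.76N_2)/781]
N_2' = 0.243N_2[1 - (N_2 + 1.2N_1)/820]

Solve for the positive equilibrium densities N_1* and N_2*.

N_1* ≈ 596, N_2* ≈ 105

Setting both brackets to zero gives the nullclines N_1 + 1.76N_2 = 781 and 1.2N_1 + N_2 = 820.
Substituting N_2 = 820 - 1.2N_1 into the first: N_1(1 - 1.76·1.2) = 781 - 1.76·820.
So N_1* = -662/-1.11 = 596, and then N_2* = 820 - 1.2·596 = 105.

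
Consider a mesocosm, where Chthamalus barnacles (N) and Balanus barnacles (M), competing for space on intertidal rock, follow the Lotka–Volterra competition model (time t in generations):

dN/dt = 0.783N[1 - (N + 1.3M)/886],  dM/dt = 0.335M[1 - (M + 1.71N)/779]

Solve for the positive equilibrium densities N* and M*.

N* ≈ 104, M* ≈ 602

Setting both brackets to zero gives the nullclines N + 1.3M = 886 and 1.71N + M = 779.
Substituting M = 779 - 1.71N into the first: N(1 - 1.3·1.71) = 886 - 1.3·779.
So N* = -127/-1.22 = 104, and then M* = 779 - 1.71·104 = 602.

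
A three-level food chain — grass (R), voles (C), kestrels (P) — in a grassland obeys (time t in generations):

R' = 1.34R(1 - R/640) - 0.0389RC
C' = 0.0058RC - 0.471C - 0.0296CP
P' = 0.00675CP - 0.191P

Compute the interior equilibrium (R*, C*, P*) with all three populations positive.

From dP/dt = 0: 0.00675C* = 0.191, so C* = 28.3.
From dR/dt = 0: 1.34(1 - R*/640) = 0.0389·28.3, giving R* = 640·(1 - 0.821) = 114.
From dC/dt = 0: 0.0058·114 - 0.471 = 0.0296P*, so P* = 0.192/0.0296 = 6.48.

R* ≈ 114, C* ≈ 28.3, P* ≈ 6.48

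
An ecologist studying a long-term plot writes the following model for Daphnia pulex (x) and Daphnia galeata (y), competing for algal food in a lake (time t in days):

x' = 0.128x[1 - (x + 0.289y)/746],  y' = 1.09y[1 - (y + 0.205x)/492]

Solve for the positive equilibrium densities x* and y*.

x* ≈ 642, y* ≈ 360

Setting both brackets to zero gives the nullclines x + 0.289y = 746 and 0.205x + y = 492.
Substituting y = 492 - 0.205x into the first: x(1 - 0.289·0.205) = 746 - 0.289·492.
So x* = 604/0.941 = 642, and then y* = 492 - 0.205·642 = 360.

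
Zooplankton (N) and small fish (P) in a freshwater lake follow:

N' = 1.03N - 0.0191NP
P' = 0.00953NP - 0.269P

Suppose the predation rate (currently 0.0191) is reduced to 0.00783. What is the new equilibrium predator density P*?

At the interior fixed point, setting dN/dt = 0 with N > 0 fixes P* = (prey growth rate)/(NP coefficient) — independent of the other coefficients.
With the change, P* = 1.03/0.00783 = 132; it rises from 53.9.

P* ≈ 132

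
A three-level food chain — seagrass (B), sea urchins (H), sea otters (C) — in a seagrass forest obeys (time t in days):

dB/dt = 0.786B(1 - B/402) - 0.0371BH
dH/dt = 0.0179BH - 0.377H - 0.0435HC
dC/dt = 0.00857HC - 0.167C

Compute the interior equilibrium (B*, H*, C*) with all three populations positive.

B* ≈ 32.2, H* ≈ 19.5, C* ≈ 4.6

From dC/dt = 0: 0.00857H* = 0.167, so H* = 19.5.
From dB/dt = 0: 0.786(1 - B*/402) = 0.0371·19.5, giving B* = 402·(1 - 0.92) = 32.2.
From dH/dt = 0: 0.0179·32.2 - 0.377 = 0.0435C*, so C* = 0.2/0.0435 = 4.6.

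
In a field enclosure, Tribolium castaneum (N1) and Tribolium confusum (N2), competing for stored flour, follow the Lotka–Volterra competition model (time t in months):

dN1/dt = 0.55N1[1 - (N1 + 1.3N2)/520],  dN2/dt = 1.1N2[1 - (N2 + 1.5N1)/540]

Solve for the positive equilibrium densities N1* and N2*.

N1* ≈ 192, N2* ≈ 253

Setting both brackets to zero gives the nullclines N1 + 1.3N2 = 520 and 1.5N1 + N2 = 540.
Substituting N2 = 540 - 1.5N1 into the first: N1(1 - 1.3·1.5) = 520 - 1.3·540.
So N1* = -182/-0.95 = 192, and then N2* = 540 - 1.5·192 = 253.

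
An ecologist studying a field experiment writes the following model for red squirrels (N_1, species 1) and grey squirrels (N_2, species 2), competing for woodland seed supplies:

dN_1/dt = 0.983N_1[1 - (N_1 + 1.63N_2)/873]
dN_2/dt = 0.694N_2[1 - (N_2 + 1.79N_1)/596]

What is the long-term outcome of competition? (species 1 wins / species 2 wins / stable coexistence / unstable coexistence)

Compare the nullcline intercepts: K1/α12 = 873/1.63 = 536 < K2 = 596; K2/α21 = 596/1.79 = 333 < K1 = 873.
Since both are reversed, neither can invade when rare; the interior point is a saddle.

unstable coexistence (outcome depends on initial conditions)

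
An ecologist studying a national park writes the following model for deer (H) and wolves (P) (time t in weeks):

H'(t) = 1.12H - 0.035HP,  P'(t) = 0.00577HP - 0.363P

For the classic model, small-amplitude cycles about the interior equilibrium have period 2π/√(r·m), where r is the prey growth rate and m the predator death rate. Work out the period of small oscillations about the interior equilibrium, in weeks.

Here r = 1.12 and m = 0.363, so r·m = 0.407.
ω = √0.407 = 0.638 per week, hence T = 2π/ω ≈ 9.85 weeks.

T ≈ 9.85 weeks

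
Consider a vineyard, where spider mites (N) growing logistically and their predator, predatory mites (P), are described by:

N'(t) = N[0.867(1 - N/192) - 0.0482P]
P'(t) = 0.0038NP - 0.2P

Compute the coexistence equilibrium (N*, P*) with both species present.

N* ≈ 52.6, P* ≈ 13.1

From dP/dt = 0 with P > 0: 0.0038N* = 0.2, so N* = 52.6.
Substitute into dN/dt = 0: 0.867(1 - 52.6/192) = 0.0482P*.
The bracket is 0.726, giving P* = 0.629/0.0482 = 13.1.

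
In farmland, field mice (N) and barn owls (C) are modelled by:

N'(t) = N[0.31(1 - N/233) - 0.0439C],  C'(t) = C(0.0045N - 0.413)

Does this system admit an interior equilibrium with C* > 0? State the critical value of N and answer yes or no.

Threshold N = 91.8; K > 91.8, so yes, the predator persists.

The predator equation gives dC/dt > 0 only when N > 0.413/0.0045 = 91.8.
Without the predator, N → K = 233. Since 233 > 91.8, the predator can invade and persist.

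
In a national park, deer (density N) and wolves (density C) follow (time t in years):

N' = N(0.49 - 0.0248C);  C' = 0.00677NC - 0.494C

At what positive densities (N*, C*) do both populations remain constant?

N* ≈ 73, C* ≈ 19.8

Set dC/dt = 0 with C > 0: 0.00677N - 0.494 = 0, so N* = 0.494/0.00677 = 73.
Set dN/dt = 0 with N > 0: 0.49 - 0.0248C = 0, so C* = 0.49/0.0248 = 19.8.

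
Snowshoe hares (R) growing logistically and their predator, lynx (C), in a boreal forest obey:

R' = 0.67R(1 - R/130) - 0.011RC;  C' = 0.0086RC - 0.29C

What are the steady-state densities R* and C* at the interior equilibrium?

R* ≈ 33.7, C* ≈ 45.1

From dC/dt = 0 with C > 0: 0.0086R* = 0.29, so R* = 33.7.
Substitute into dR/dt = 0: 0.67(1 - 33.7/130) = 0.011C*.
The bracket is 0.741, giving C* = 0.496/0.011 = 45.1.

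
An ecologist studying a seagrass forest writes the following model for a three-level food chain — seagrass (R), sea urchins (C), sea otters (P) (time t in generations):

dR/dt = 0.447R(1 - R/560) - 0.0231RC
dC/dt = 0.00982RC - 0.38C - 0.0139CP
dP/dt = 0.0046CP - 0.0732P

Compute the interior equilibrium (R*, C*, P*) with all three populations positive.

R* ≈ 99.5, C* ≈ 15.9, P* ≈ 42.9

From dP/dt = 0: 0.0046C* = 0.0732, so C* = 15.9.
From dR/dt = 0: 0.447(1 - R*/560) = 0.0231·15.9, giving R* = 560·(1 - 0.822) = 99.5.
From dC/dt = 0: 0.00982·99.5 - 0.38 = 0.0139P*, so P* = 0.597/0.0139 = 42.9.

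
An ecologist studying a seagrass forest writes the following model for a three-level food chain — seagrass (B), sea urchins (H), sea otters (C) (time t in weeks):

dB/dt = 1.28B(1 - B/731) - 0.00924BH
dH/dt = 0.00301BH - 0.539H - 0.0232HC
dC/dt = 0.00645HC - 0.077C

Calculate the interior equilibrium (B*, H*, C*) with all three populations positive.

From dC/dt = 0: 0.00645H* = 0.077, so H* = 11.9.
From dB/dt = 0: 1.28(1 - B*/731) = 0.00924·11.9, giving B* = 731·(1 - 0.0862) = 668.
From dH/dt = 0: 0.00301·668 - 0.539 = 0.0232C*, so C* = 1.47/0.0232 = 63.4.

B* ≈ 668, H* ≈ 11.9, C* ≈ 63.4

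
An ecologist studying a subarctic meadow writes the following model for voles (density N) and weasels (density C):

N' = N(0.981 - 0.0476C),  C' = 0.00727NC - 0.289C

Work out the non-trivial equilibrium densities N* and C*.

Set dC/dt = 0 with C > 0: 0.00727N - 0.289 = 0, so N* = 0.289/0.00727 = 39.8.
Set dN/dt = 0 with N > 0: 0.981 - 0.0476C = 0, so C* = 0.981/0.0476 = 20.6.

N* ≈ 39.8, C* ≈ 20.6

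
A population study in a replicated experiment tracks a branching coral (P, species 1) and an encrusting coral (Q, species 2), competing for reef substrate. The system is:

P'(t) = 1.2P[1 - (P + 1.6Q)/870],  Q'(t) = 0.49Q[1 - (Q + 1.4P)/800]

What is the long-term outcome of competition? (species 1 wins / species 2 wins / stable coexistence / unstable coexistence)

Compare the nullcline intercepts: K1/α12 = 870/1.6 = 544 < K2 = 800; K2/α21 = 800/1.4 = 571 < K1 = 870.
Since both are reversed, neither can invade when rare; the interior point is a saddle.

unstable coexistence (outcome depends on initial conditions)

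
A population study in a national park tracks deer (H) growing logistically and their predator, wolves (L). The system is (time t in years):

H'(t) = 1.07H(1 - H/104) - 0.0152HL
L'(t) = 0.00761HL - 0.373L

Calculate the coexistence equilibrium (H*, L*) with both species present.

From dL/dt = 0 with L > 0: 0.00761H* = 0.373, so H* = 49.
Substitute into dH/dt = 0: 1.07(1 - 49/104) = 0.0152L*.
The bracket is 0.529, giving L* = 0.566/0.0152 = 37.2.

H* ≈ 49, L* ≈ 37.2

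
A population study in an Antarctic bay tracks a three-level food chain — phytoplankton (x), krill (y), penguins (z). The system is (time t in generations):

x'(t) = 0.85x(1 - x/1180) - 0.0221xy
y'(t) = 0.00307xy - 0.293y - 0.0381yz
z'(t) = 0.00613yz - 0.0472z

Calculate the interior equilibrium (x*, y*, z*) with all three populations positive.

From dz/dt = 0: 0.00613y* = 0.0472, so y* = 7.7.
From dx/dt = 0: 0.85(1 - x*/1180) = 0.0221·7.7, giving x* = 1180·(1 - 0.2) = 944.
From dy/dt = 0: 0.00307·944 - 0.293 = 0.0381z*, so z* = 2.6/0.0381 = 68.4.

x* ≈ 944, y* ≈ 7.7, z* ≈ 68.4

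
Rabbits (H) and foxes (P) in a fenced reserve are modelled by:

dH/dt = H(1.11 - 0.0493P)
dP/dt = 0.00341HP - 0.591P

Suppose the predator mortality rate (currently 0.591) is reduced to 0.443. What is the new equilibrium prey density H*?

At the interior fixed point, setting dP/dt = 0 with P > 0 fixes H* = (predator death rate)/(HP coefficient) — independent of the other coefficients.
With the change, H* = 0.443/0.00341 = 130; it falls from 173.

H* ≈ 130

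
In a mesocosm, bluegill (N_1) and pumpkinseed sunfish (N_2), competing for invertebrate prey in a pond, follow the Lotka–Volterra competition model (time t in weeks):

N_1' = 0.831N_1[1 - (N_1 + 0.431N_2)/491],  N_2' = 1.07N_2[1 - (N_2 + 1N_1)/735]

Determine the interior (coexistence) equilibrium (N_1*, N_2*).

Setting both brackets to zero gives the nullclines N_1 + 0.431N_2 = 491 and 1N_1 + N_2 = 735.
Substituting N_2 = 735 - 1N_1 into the first: N_1(1 - 0.431·1) = 491 - 0.431·735.
So N_1* = 174/0.569 = 306, and then N_2* = 735 - 1·306 = 429.

N_1* ≈ 306, N_2* ≈ 429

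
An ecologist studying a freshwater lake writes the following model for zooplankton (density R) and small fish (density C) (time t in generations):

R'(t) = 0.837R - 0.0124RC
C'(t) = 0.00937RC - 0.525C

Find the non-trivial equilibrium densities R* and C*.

Set dC/dt = 0 with C > 0: 0.00937R - 0.525 = 0, so R* = 0.525/0.00937 = 56.
Set dR/dt = 0 with R > 0: 0.837 - 0.0124C = 0, so C* = 0.837/0.0124 = 67.5.

R* ≈ 56, C* ≈ 67.5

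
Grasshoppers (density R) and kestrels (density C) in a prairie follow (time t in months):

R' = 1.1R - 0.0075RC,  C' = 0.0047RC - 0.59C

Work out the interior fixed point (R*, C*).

Set dC/dt = 0 with C > 0: 0.0047R - 0.59 = 0, so R* = 0.59/0.0047 = 126.
Set dR/dt = 0 with R > 0: 1.1 - 0.0075C = 0, so C* = 1.1/0.0075 = 147.

R* ≈ 126, C* ≈ 147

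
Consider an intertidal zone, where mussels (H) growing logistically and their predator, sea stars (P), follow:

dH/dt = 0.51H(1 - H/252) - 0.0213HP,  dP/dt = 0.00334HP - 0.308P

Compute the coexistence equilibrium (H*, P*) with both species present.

H* ≈ 92.2, P* ≈ 15.2

From dP/dt = 0 with P > 0: 0.00334H* = 0.308, so H* = 92.2.
Substitute into dH/dt = 0: 0.51(1 - 92.2/252) = 0.0213P*.
The bracket is 0.634, giving P* = 0.323/0.0213 = 15.2.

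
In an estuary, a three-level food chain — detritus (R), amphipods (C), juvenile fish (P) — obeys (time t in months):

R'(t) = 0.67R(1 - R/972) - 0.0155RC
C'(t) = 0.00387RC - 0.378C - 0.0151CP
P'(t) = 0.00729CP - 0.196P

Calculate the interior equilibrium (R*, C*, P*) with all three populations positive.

R* ≈ 367, C* ≈ 26.9, P* ≈ 69.1

From dP/dt = 0: 0.00729C* = 0.196, so C* = 26.9.
From dR/dt = 0: 0.67(1 - R*/972) = 0.0155·26.9, giving R* = 972·(1 - 0.622) = 367.
From dC/dt = 0: 0.00387·367 - 0.378 = 0.0151P*, so P* = 1.04/0.0151 = 69.1.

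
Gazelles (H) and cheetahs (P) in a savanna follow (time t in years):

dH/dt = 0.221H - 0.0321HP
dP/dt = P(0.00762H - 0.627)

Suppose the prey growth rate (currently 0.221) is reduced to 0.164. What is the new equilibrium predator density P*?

At the interior fixed point, setting dH/dt = 0 with H > 0 fixes P* = (prey growth rate)/(HP coefficient) — independent of the other coefficients.
With the change, P* = 0.164/0.0321 = 5.11; it falls from 6.88.

P* ≈ 5.11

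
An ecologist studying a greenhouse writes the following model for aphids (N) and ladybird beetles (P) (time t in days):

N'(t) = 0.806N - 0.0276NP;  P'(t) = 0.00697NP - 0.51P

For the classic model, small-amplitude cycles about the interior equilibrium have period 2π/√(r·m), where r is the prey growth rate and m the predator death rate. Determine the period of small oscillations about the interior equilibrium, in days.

T ≈ 9.8 days

Here r = 0.806 and m = 0.51, so r·m = 0.411.
ω = √0.411 = 0.641 per day, hence T = 2π/ω ≈ 9.8 days.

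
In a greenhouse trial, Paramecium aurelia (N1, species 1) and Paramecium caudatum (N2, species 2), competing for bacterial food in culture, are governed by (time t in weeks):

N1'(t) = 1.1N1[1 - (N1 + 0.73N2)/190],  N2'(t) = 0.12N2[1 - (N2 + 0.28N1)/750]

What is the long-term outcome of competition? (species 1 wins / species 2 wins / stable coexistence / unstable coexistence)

Compare the nullcline intercepts: K1/α12 = 190/0.73 = 260 < K2 = 750; K2/α21 = 750/0.28 = 2680 > K1 = 190.
Since the inequalities point opposite ways, species 2 can invade but species 1 cannot.

species 2 excludes species 1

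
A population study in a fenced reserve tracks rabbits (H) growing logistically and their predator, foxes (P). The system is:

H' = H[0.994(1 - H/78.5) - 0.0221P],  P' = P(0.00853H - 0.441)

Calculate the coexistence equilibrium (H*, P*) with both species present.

From dP/dt = 0 with P > 0: 0.00853H* = 0.441, so H* = 51.7.
Substitute into dH/dt = 0: 0.994(1 - 51.7/78.5) = 0.0221P*.
The bracket is 0.341, giving P* = 0.339/0.0221 = 15.4.

H* ≈ 51.7, P* ≈ 15.4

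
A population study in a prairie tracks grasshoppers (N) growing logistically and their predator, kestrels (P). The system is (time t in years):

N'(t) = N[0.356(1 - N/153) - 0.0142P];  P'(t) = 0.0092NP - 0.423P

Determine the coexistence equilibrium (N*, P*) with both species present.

From dP/dt = 0 with P > 0: 0.0092N* = 0.423, so N* = 46.
Substitute into dN/dt = 0: 0.356(1 - 46/153) = 0.0142P*.
The bracket is 0.699, giving P* = 0.249/0.0142 = 17.5.

N* ≈ 46, P* ≈ 17.5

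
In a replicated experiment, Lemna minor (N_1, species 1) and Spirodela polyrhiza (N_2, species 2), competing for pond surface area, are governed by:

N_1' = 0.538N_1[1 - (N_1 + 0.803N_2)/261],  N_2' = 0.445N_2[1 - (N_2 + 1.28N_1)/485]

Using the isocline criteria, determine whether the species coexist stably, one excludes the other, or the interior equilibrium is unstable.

species 2 excludes species 1

Compare the nullcline intercepts: K1/α12 = 261/0.803 = 325 < K2 = 485; K2/α21 = 485/1.28 = 379 > K1 = 261.
Since the inequalities point opposite ways, species 2 can invade but species 1 cannot.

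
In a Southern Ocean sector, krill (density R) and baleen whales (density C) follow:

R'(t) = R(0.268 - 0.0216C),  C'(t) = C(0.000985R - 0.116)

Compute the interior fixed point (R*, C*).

R* ≈ 118, C* ≈ 12.4

Set dC/dt = 0 with C > 0: 0.000985R - 0.116 = 0, so R* = 0.116/0.000985 = 118.
Set dR/dt = 0 with R > 0: 0.268 - 0.0216C = 0, so C* = 0.268/0.0216 = 12.4.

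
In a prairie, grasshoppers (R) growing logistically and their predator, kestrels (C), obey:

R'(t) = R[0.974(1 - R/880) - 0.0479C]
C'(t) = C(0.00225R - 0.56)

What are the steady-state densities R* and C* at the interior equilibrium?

R* ≈ 249, C* ≈ 14.6

From dC/dt = 0 with C > 0: 0.00225R* = 0.56, so R* = 249.
Substitute into dR/dt = 0: 0.974(1 - 249/880) = 0.0479C*.
The bracket is 0.717, giving C* = 0.699/0.0479 = 14.6.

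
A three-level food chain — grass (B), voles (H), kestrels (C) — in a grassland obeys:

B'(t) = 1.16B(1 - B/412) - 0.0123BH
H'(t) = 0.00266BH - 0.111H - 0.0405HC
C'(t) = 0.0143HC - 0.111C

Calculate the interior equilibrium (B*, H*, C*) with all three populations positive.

B* ≈ 378, H* ≈ 7.76, C* ≈ 22.1

From dC/dt = 0: 0.0143H* = 0.111, so H* = 7.76.
From dB/dt = 0: 1.16(1 - B*/412) = 0.0123·7.76, giving B* = 412·(1 - 0.0823) = 378.
From dH/dt = 0: 0.00266·378 - 0.111 = 0.0405C*, so C* = 0.895/0.0405 = 22.1.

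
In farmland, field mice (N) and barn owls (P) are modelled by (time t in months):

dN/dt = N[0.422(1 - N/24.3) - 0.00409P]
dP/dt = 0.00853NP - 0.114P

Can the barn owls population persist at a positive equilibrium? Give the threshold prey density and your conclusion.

The predator equation gives dP/dt > 0 only when N > 0.114/0.00853 = 13.4.
Without the predator, N → K = 24.3. Since 24.3 > 13.4, the predator can invade and persist.

Threshold N = 13.4; K > 13.4, so yes, the predator persists.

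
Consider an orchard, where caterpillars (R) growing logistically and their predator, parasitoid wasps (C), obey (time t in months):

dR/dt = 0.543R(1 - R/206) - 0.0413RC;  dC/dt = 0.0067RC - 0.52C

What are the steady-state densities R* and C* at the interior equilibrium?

R* ≈ 77.6, C* ≈ 8.19

From dC/dt = 0 with C > 0: 0.0067R* = 0.52, so R* = 77.6.
Substitute into dR/dt = 0: 0.543(1 - 77.6/206) = 0.0413C*.
The bracket is 0.623, giving C* = 0.338/0.0413 = 8.19.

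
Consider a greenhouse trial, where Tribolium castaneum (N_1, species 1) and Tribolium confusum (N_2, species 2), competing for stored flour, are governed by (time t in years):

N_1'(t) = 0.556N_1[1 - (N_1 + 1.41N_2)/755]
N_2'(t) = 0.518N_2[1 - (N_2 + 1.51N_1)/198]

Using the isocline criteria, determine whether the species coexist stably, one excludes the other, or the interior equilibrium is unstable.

Compare the nullcline intercepts: K1/α12 = 755/1.41 = 535 > K2 = 198; K2/α21 = 198/1.51 = 131 < K1 = 755.
Since the inequalities point opposite ways, species 1 can invade but species 2 cannot.

species 1 excludes species 2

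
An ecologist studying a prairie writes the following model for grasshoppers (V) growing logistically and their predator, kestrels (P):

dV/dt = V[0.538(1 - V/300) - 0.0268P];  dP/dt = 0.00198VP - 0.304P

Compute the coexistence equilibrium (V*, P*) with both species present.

From dP/dt = 0 with P > 0: 0.00198V* = 0.304, so V* = 154.
Substitute into dV/dt = 0: 0.538(1 - 154/300) = 0.0268P*.
The bracket is 0.488, giving P* = 0.263/0.0268 = 9.8.

V* ≈ 154, P* ≈ 9.8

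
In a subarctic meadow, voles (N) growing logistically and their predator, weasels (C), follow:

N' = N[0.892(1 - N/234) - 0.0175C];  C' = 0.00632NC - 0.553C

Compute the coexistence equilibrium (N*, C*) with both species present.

From dC/dt = 0 with C > 0: 0.00632N* = 0.553, so N* = 87.5.
Substitute into dN/dt = 0: 0.892(1 - 87.5/234) = 0.0175C*.
The bracket is 0.626, giving C* = 0.558/0.0175 = 31.9.

N* ≈ 87.5, C* ≈ 31.9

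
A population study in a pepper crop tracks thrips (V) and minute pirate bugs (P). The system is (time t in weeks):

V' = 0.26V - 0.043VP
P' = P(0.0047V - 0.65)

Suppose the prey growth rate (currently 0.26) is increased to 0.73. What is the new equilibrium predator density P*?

At the interior fixed point, setting dV/dt = 0 with V > 0 fixes P* = (prey growth rate)/(VP coefficient) — independent of the other coefficients.
With the change, P* = 0.73/0.043 = 17; it rises from 6.05.

P* ≈ 17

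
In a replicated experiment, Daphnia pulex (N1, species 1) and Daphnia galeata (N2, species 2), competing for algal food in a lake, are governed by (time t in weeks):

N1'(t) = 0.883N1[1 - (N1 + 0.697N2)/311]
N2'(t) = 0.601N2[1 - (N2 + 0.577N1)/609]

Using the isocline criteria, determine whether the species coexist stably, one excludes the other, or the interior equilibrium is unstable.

species 2 excludes species 1

Compare the nullcline intercepts: K1/α12 = 311/0.697 = 446 < K2 = 609; K2/α21 = 609/0.577 = 1060 > K1 = 311.
Since the inequalities point opposite ways, species 2 can invade but species 1 cannot.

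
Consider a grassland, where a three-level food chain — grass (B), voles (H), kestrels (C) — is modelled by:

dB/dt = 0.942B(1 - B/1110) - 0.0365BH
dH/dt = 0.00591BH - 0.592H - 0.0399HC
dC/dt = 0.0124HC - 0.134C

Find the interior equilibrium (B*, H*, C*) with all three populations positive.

From dC/dt = 0: 0.0124H* = 0.134, so H* = 10.8.
From dB/dt = 0: 0.942(1 - B*/1110) = 0.0365·10.8, giving B* = 1110·(1 - 0.419) = 645.
From dH/dt = 0: 0.00591·645 - 0.592 = 0.0399C*, so C* = 3.22/0.0399 = 80.7.

B* ≈ 645, H* ≈ 10.8, C* ≈ 80.7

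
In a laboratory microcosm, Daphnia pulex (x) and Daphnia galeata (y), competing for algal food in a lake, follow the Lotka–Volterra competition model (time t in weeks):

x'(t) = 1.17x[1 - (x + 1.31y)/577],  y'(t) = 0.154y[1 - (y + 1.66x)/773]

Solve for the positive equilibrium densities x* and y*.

x* ≈ 371, y* ≈ 157

Setting both brackets to zero gives the nullclines x + 1.31y = 577 and 1.66x + y = 773.
Substituting y = 773 - 1.66x into the first: x(1 - 1.31·1.66) = 577 - 1.31·773.
So x* = -436/-1.17 = 371, and then y* = 773 - 1.66·371 = 157.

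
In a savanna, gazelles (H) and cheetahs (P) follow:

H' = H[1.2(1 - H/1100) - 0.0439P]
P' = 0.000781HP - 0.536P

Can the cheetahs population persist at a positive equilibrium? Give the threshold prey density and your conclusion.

The predator equation gives dP/dt > 0 only when H > 0.536/0.000781 = 686.
Without the predator, H → K = 1100. Since 1100 > 686, the predator can invade and persist.

Threshold H = 686; K > 686, so yes, the predator persists.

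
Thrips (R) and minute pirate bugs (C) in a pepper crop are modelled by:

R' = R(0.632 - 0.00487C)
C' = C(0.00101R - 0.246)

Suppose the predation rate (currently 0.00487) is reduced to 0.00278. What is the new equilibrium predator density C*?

C* ≈ 227

At the interior fixed point, setting dR/dt = 0 with R > 0 fixes C* = (prey growth rate)/(RC coefficient) — independent of the other coefficients.
With the change, C* = 0.632/0.00278 = 227; it rises from 130.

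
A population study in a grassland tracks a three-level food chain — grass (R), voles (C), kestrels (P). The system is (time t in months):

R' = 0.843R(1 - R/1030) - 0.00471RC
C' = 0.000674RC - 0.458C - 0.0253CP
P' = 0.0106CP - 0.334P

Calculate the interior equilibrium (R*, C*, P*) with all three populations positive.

From dP/dt = 0: 0.0106C* = 0.334, so C* = 31.5.
From dR/dt = 0: 0.843(1 - R*/1030) = 0.00471·31.5, giving R* = 1030·(1 - 0.176) = 849.
From dC/dt = 0: 0.000674·849 - 0.458 = 0.0253P*, so P* = 0.114/0.0253 = 4.51.

R* ≈ 849, C* ≈ 31.5, P* ≈ 4.51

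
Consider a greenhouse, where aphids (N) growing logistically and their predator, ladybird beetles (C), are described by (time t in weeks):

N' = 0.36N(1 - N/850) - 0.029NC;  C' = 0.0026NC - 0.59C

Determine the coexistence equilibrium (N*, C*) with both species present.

From dC/dt = 0 with C > 0: 0.0026N* = 0.59, so N* = 227.
Substitute into dN/dt = 0: 0.36(1 - 227/850) = 0.029C*.
The bracket is 0.733, giving C* = 0.264/0.029 = 9.1.

N* ≈ 227, C* ≈ 9.1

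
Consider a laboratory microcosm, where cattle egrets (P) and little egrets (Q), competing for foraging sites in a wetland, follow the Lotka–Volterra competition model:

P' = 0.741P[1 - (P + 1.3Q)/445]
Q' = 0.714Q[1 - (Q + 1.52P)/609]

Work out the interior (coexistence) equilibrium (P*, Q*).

P* ≈ 355, Q* ≈ 69.1

Setting both brackets to zero gives the nullclines P + 1.3Q = 445 and 1.52P + Q = 609.
Substituting Q = 609 - 1.52P into the first: P(1 - 1.3·1.52) = 445 - 1.3·609.
So P* = -347/-0.976 = 355, and then Q* = 609 - 1.52·355 = 69.1.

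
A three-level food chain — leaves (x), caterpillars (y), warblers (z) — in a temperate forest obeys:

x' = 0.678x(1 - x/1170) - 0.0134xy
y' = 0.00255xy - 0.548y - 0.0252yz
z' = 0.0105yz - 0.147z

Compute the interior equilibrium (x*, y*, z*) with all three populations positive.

From dz/dt = 0: 0.0105y* = 0.147, so y* = 14.
From dx/dt = 0: 0.678(1 - x*/1170) = 0.0134·14, giving x* = 1170·(1 - 0.277) = 846.
From dy/dt = 0: 0.00255·846 - 0.548 = 0.0252z*, so z* = 1.61/0.0252 = 63.9.

x* ≈ 846, y* ≈ 14, z* ≈ 63.9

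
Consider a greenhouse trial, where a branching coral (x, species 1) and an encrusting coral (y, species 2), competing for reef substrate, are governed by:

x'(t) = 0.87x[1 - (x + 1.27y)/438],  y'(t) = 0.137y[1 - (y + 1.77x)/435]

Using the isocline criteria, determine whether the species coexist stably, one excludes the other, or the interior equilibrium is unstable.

Compare the nullcline intercepts: K1/α12 = 438/1.27 = 345 < K2 = 435; K2/α21 = 435/1.77 = 246 < K1 = 438.
Since both are reversed, neither can invade when rare; the interior point is a saddle.

unstable coexistence (outcome depends on initial conditions)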